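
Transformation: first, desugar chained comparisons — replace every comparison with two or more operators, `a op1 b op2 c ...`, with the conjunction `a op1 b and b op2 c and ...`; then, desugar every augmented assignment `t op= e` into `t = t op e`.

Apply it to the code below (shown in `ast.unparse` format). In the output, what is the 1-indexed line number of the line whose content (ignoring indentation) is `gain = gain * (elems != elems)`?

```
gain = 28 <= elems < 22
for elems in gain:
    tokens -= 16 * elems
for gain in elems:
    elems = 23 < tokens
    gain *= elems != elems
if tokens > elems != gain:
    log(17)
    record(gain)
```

Transformed code:
gain = 28 <= elems and elems < 22
for elems in gain:
    tokens = tokens - 16 * elems
for gain in elems:
    elems = 23 < tokens
    gain = gain * (elems != elems)
if tokens > elems and elems != gain:
    log(17)
    record(gain)

6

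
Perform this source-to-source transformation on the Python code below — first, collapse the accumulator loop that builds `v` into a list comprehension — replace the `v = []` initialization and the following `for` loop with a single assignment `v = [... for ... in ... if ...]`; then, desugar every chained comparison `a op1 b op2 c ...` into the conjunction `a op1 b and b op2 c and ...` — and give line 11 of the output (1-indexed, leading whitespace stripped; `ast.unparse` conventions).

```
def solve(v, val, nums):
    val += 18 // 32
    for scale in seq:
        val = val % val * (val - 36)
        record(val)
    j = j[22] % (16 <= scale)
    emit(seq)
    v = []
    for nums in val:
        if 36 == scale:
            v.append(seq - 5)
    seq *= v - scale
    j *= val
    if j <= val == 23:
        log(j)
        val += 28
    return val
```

Transformed code:
def solve(v, val, nums):
    val += 18 // 32
    for scale in seq:
        val = val % val * (val - 36)
        record(val)
    j = j[22] % (16 <= scale)
    emit(seq)
    v = [seq - 5 for nums in val if 36 == scale]
    seq *= v - scale
    j *= val
    if j <= val and val == 23:
        log(j)
        val += 28
    return val

if j <= val and val == 23:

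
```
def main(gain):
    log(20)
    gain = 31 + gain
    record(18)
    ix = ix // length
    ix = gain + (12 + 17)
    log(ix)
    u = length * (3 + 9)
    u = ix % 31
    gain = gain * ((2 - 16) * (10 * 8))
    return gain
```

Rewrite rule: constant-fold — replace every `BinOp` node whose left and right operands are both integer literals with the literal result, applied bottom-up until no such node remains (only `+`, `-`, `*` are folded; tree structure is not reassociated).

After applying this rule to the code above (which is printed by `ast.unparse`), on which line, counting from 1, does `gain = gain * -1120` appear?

Transformed code:
def main(gain):
    log(20)
    gain = 31 + gain
    record(18)
    ix = ix // length
    ix = gain + 29
    log(ix)
    u = length * 12
    u = ix % 31
    gain = gain * -1120
    return gain

10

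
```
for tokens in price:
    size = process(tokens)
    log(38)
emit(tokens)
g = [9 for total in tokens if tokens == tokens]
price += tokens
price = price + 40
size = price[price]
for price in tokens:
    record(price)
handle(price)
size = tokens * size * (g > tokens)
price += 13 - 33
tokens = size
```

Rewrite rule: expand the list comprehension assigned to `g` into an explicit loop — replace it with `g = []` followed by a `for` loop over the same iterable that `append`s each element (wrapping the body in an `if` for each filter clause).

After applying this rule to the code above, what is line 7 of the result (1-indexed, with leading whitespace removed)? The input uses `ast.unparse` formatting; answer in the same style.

Transformed code:
for tokens in price:
    size = process(tokens)
    log(38)
emit(tokens)
g = []
for total in tokens:
    if tokens == tokens:
        g.append(9)
price += tokens
price = price + 40
size = price[price]
for price in tokens:
    record(price)
handle(price)
size = tokens * size * (g > tokens)
price += 13 - 33
tokens = size

if tokens == tokens:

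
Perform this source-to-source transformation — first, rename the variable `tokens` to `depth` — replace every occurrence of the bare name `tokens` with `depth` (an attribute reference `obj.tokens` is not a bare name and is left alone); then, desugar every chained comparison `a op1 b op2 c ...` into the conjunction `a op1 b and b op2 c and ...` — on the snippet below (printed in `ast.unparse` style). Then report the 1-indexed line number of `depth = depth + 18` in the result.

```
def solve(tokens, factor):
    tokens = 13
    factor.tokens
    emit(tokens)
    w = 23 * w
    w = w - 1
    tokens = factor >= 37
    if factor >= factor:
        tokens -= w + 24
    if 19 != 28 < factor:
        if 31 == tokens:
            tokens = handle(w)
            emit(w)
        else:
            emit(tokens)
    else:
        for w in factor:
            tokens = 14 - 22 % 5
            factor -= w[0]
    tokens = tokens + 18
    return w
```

Transformed code:
def solve(depth, factor):
    depth = 13
    factor.tokens
    emit(depth)
    w = 23 * w
    w = w - 1
    depth = factor >= 37
    if factor >= factor:
        depth -= w + 24
    if 19 != 28 and 28 < factor:
        if 31 == depth:
            depth = handle(w)
            emit(w)
        else:
            emit(depth)
    else:
        for w in factor:
            depth = 14 - 22 % 5
            factor -= w[0]
    depth = depth + 18
    return w

20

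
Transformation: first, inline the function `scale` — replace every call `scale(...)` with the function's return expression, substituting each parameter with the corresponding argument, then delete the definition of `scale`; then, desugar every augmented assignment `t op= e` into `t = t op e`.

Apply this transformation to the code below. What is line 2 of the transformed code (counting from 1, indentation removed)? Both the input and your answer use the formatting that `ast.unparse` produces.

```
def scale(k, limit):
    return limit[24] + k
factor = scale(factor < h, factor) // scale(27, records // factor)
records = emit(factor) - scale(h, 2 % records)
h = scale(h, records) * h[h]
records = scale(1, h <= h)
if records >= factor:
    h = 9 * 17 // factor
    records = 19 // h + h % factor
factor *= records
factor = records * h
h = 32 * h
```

records = emit(factor) - ((2 % records)[24] + h)

Transformed code:
factor = (factor[24] + (factor < h)) // ((records // factor)[24] + 27)
records = emit(factor) - ((2 % records)[24] + h)
h = (records[24] + h) * h[h]
records = (h <= h)[24] + 1
if records >= factor:
    h = 9 * 17 // factor
    records = 19 // h + h % factor
factor = factor * records
factor = records * h
h = 32 * h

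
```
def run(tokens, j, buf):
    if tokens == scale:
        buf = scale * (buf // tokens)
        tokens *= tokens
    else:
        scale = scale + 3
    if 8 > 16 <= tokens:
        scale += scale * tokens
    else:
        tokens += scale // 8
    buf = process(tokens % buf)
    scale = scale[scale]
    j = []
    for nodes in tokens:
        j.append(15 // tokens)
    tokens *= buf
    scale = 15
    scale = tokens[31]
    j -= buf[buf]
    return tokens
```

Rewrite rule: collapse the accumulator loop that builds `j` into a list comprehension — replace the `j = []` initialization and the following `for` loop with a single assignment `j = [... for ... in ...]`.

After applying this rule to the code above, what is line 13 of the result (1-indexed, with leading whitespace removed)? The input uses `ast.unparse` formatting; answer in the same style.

j = [15 // tokens for nodes in tokens]

Transformed code:
def run(tokens, j, buf):
    if tokens == scale:
        buf = scale * (buf // tokens)
        tokens *= tokens
    else:
        scale = scale + 3
    if 8 > 16 <= tokens:
        scale += scale * tokens
    else:
        tokens += scale // 8
    buf = process(tokens % buf)
    scale = scale[scale]
    j = [15 // tokens for nodes in tokens]
    tokens *= buf
    scale = 15
    scale = tokens[31]
    j -= buf[buf]
    return tokens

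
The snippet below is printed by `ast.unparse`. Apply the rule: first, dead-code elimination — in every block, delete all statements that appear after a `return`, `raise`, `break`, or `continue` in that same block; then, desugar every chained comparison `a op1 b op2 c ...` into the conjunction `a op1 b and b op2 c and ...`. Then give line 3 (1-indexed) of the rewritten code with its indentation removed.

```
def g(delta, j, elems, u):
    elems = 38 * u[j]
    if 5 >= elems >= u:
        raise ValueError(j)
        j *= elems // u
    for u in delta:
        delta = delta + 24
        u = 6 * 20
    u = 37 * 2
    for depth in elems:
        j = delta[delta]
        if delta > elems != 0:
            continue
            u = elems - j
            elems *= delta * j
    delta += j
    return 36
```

Transformed code:
def g(delta, j, elems, u):
    elems = 38 * u[j]
    if 5 >= elems and elems >= u:
        raise ValueError(j)
    for u in delta:
        delta = delta + 24
        u = 6 * 20
    u = 37 * 2
    for depth in elems:
        j = delta[delta]
        if delta > elems and elems != 0:
            continue
    delta += j
    return 36

if 5 >= elems and elems >= u:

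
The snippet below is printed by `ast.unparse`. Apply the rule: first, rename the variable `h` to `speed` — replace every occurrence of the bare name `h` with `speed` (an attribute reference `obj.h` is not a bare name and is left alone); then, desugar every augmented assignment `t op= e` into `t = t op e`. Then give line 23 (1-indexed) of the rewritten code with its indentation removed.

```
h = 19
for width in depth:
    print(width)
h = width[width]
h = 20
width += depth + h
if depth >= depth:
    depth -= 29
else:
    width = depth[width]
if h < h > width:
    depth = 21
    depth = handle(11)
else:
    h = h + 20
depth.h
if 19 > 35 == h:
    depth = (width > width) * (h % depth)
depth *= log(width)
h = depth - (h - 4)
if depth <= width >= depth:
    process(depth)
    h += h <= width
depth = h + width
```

speed = speed + (speed <= width)

Transformed code:
speed = 19
for width in depth:
    print(width)
speed = width[width]
speed = 20
width = width + (depth + speed)
if depth >= depth:
    depth = depth - 29
else:
    width = depth[width]
if speed < speed > width:
    depth = 21
    depth = handle(11)
else:
    speed = speed + 20
depth.h
if 19 > 35 == speed:
    depth = (width > width) * (speed % depth)
depth = depth * log(width)
speed = depth - (speed - 4)
if depth <= width >= depth:
    process(depth)
    speed = speed + (speed <= width)
depth = speed + width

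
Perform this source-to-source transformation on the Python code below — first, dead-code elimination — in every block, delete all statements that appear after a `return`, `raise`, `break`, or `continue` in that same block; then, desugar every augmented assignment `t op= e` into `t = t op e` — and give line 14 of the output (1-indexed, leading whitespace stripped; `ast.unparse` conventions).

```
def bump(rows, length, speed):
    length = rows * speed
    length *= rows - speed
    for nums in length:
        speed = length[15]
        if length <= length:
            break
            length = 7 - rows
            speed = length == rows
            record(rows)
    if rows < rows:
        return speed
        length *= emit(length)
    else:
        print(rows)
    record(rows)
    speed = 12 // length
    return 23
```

return 23

Transformed code:
def bump(rows, length, speed):
    length = rows * speed
    length = length * (rows - speed)
    for nums in length:
        speed = length[15]
        if length <= length:
            break
    if rows < rows:
        return speed
    else:
        print(rows)
    record(rows)
    speed = 12 // length
    return 23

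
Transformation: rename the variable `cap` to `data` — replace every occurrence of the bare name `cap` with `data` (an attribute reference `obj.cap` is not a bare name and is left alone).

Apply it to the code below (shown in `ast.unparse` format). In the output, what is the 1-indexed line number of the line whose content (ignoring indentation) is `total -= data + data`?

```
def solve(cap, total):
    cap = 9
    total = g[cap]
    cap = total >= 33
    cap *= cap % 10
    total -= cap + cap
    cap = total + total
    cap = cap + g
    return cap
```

Transformed code:
def solve(data, total):
    data = 9
    total = g[data]
    data = total >= 33
    data *= data % 10
    total -= data + data
    data = total + total
    data = data + g
    return data

6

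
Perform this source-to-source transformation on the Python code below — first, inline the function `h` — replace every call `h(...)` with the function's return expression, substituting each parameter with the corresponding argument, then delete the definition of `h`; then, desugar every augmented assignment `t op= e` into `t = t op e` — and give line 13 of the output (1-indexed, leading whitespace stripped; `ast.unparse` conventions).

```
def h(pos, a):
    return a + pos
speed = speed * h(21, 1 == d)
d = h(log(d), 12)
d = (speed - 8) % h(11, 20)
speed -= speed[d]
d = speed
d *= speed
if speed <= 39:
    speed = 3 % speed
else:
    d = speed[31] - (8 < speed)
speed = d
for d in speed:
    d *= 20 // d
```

Transformed code:
speed = speed * ((1 == d) + 21)
d = 12 + log(d)
d = (speed - 8) % (20 + 11)
speed = speed - speed[d]
d = speed
d = d * speed
if speed <= 39:
    speed = 3 % speed
else:
    d = speed[31] - (8 < speed)
speed = d
for d in speed:
    d = d * (20 // d)

d = d * (20 // d)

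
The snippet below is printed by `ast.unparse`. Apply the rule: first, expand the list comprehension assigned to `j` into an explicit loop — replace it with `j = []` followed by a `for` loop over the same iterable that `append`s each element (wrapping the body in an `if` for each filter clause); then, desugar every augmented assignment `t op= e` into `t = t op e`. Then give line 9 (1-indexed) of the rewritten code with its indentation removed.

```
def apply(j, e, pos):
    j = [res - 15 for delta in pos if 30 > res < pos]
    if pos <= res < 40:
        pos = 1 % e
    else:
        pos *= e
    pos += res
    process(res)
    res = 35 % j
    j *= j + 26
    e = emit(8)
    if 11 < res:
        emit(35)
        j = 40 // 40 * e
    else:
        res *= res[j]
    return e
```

Transformed code:
def apply(j, e, pos):
    j = []
    for delta in pos:
        if 30 > res < pos:
            j.append(res - 15)
    if pos <= res < 40:
        pos = 1 % e
    else:
        pos = pos * e
    pos = pos + res
    process(res)
    res = 35 % j
    j = j * (j + 26)
    e = emit(8)
    if 11 < res:
        emit(35)
        j = 40 // 40 * e
    else:
        res = res * res[j]
    return e

pos = pos * e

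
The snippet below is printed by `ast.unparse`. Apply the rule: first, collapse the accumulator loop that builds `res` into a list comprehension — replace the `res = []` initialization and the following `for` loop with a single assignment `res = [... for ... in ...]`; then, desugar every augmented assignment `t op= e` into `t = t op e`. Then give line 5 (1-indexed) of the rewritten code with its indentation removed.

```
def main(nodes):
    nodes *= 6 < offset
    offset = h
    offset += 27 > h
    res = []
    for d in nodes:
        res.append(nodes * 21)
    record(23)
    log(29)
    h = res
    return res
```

Transformed code:
def main(nodes):
    nodes = nodes * (6 < offset)
    offset = h
    offset = offset + (27 > h)
    res = [nodes * 21 for d in nodes]
    record(23)
    log(29)
    h = res
    return res

res = [nodes * 21 for d in nodes]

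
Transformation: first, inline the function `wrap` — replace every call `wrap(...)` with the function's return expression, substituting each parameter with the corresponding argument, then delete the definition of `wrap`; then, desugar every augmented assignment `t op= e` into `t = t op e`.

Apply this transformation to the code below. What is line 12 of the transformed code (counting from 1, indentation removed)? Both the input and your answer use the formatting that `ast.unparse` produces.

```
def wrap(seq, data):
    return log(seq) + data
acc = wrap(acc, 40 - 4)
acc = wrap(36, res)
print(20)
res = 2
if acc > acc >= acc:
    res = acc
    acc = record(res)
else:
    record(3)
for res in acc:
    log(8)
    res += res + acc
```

res = res + (res + acc)

Transformed code:
acc = log(acc) + (40 - 4)
acc = log(36) + res
print(20)
res = 2
if acc > acc >= acc:
    res = acc
    acc = record(res)
else:
    record(3)
for res in acc:
    log(8)
    res = res + (res + acc)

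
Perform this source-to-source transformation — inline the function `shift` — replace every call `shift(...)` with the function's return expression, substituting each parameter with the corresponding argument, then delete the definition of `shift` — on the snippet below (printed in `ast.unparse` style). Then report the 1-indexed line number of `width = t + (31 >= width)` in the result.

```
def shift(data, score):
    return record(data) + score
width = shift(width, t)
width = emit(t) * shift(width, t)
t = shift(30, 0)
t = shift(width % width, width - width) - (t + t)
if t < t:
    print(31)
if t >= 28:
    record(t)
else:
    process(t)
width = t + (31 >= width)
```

11

Transformed code:
width = record(width) + t
width = emit(t) * (record(width) + t)
t = record(30) + 0
t = record(width % width) + (width - width) - (t + t)
if t < t:
    print(31)
if t >= 28:
    record(t)
else:
    process(t)
width = t + (31 >= width)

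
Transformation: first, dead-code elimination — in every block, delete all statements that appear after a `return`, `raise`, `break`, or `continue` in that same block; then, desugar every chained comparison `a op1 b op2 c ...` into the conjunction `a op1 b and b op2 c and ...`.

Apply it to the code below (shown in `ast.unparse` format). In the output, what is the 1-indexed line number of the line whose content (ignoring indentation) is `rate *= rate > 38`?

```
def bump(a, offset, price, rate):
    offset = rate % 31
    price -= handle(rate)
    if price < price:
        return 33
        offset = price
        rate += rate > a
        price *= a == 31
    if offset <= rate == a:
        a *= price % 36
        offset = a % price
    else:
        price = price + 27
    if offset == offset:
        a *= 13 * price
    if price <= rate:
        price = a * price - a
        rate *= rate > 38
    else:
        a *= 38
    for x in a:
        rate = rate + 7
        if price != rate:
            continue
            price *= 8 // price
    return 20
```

15

Transformed code:
def bump(a, offset, price, rate):
    offset = rate % 31
    price -= handle(rate)
    if price < price:
        return 33
    if offset <= rate and rate == a:
        a *= price % 36
        offset = a % price
    else:
        price = price + 27
    if offset == offset:
        a *= 13 * price
    if price <= rate:
        price = a * price - a
        rate *= rate > 38
    else:
        a *= 38
    for x in a:
        rate = rate + 7
        if price != rate:
            continue
    return 20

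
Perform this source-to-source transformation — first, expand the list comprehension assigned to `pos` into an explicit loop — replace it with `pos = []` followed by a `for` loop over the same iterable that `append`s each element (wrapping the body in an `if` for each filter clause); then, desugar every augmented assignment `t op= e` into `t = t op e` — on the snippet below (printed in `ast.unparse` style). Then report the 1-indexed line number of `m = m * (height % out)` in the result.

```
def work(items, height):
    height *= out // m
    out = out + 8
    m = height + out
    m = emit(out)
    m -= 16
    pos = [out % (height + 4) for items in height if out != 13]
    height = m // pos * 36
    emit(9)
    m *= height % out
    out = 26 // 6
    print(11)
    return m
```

13

Transformed code:
def work(items, height):
    height = height * (out // m)
    out = out + 8
    m = height + out
    m = emit(out)
    m = m - 16
    pos = []
    for items in height:
        if out != 13:
            pos.append(out % (height + 4))
    height = m // pos * 36
    emit(9)
    m = m * (height % out)
    out = 26 // 6
    print(11)
    return m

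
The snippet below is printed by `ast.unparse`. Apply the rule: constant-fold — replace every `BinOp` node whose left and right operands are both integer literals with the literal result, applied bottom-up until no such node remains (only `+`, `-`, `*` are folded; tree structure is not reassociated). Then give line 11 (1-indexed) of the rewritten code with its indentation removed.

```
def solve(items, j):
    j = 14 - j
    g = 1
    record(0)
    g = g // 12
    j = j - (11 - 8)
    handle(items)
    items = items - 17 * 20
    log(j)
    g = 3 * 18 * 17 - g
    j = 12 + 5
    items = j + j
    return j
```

Transformed code:
def solve(items, j):
    j = 14 - j
    g = 1
    record(0)
    g = g // 12
    j = j - 3
    handle(items)
    items = items - 340
    log(j)
    g = 918 - g
    j = 17
    items = j + j
    return j

j = 17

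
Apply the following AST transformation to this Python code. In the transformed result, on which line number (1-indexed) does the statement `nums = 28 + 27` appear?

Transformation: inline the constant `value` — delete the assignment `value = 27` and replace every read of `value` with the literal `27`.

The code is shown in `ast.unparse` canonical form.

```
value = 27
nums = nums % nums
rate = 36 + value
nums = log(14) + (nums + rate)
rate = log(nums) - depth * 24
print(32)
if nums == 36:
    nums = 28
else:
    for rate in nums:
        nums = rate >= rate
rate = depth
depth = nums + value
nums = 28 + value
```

Transformed code:
nums = nums % nums
rate = 36 + 27
nums = log(14) + (nums + rate)
rate = log(nums) - depth * 24
print(32)
if nums == 36:
    nums = 28
else:
    for rate in nums:
        nums = rate >= rate
rate = depth
depth = nums + 27
nums = 28 + 27

13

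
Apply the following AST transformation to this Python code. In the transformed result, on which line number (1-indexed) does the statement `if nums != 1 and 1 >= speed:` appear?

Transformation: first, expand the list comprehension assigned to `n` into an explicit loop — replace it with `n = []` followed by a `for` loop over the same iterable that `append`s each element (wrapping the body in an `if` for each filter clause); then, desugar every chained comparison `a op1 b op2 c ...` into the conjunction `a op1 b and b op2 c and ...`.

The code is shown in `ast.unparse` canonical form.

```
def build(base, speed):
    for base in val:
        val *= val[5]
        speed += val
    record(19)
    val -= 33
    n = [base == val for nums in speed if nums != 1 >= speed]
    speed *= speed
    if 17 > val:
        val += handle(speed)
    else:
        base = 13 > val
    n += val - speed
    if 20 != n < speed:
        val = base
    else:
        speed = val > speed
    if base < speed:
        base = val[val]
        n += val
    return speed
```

Transformed code:
def build(base, speed):
    for base in val:
        val *= val[5]
        speed += val
    record(19)
    val -= 33
    n = []
    for nums in speed:
        if nums != 1 and 1 >= speed:
            n.append(base == val)
    speed *= speed
    if 17 > val:
        val += handle(speed)
    else:
        base = 13 > val
    n += val - speed
    if 20 != n and n < speed:
        val = base
    else:
        speed = val > speed
    if base < speed:
        base = val[val]
        n += val
    return speed

9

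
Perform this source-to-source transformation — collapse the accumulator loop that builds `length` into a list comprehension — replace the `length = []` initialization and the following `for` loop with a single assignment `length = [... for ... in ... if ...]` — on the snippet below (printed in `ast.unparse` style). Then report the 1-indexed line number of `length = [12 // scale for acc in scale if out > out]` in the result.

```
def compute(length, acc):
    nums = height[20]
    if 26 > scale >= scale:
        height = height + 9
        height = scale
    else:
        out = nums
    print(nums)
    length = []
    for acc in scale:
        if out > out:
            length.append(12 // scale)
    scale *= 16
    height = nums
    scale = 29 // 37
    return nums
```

9

Transformed code:
def compute(length, acc):
    nums = height[20]
    if 26 > scale >= scale:
        height = height + 9
        height = scale
    else:
        out = nums
    print(nums)
    length = [12 // scale for acc in scale if out > out]
    scale *= 16
    height = nums
    scale = 29 // 37
    return nums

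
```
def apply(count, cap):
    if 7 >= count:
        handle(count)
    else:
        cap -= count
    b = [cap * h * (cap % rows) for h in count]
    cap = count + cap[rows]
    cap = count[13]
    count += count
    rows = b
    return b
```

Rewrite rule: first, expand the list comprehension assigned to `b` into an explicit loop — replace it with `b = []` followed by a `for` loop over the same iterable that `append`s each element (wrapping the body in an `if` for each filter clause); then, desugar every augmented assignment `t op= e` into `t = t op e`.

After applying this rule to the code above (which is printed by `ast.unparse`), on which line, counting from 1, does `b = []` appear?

6

Transformed code:
def apply(count, cap):
    if 7 >= count:
        handle(count)
    else:
        cap = cap - count
    b = []
    for h in count:
        b.append(cap * h * (cap % rows))
    cap = count + cap[rows]
    cap = count[13]
    count = count + count
    rows = b
    return b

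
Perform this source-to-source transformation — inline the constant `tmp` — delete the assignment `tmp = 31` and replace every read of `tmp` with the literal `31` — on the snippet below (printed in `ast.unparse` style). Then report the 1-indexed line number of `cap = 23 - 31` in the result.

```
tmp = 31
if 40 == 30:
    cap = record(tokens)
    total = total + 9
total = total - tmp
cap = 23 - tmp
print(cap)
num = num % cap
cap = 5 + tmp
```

Transformed code:
if 40 == 30:
    cap = record(tokens)
    total = total + 9
total = total - 31
cap = 23 - 31
print(cap)
num = num % cap
cap = 5 + 31

5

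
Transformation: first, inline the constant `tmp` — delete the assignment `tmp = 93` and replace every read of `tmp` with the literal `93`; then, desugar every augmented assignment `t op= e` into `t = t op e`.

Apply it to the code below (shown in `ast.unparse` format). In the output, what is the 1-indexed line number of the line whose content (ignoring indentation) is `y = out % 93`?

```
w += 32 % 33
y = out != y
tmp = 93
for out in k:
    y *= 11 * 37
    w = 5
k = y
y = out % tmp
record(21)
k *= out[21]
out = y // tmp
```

Transformed code:
w = w + 32 % 33
y = out != y
for out in k:
    y = y * (11 * 37)
    w = 5
k = y
y = out % 93
record(21)
k = k * out[21]
out = y // 93

7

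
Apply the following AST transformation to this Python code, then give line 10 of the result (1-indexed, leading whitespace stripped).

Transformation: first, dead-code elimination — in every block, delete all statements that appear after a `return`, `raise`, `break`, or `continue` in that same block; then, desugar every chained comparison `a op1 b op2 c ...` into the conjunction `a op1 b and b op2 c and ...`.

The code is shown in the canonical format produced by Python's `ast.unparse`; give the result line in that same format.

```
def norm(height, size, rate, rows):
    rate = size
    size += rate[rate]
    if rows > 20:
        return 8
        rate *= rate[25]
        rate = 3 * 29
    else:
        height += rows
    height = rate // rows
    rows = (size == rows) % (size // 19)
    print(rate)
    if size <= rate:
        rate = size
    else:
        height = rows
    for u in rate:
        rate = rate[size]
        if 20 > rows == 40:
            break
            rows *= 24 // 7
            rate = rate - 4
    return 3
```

print(rate)

Transformed code:
def norm(height, size, rate, rows):
    rate = size
    size += rate[rate]
    if rows > 20:
        return 8
    else:
        height += rows
    height = rate // rows
    rows = (size == rows) % (size // 19)
    print(rate)
    if size <= rate:
        rate = size
    else:
        height = rows
    for u in rate:
        rate = rate[size]
        if 20 > rows and rows == 40:
            break
    return 3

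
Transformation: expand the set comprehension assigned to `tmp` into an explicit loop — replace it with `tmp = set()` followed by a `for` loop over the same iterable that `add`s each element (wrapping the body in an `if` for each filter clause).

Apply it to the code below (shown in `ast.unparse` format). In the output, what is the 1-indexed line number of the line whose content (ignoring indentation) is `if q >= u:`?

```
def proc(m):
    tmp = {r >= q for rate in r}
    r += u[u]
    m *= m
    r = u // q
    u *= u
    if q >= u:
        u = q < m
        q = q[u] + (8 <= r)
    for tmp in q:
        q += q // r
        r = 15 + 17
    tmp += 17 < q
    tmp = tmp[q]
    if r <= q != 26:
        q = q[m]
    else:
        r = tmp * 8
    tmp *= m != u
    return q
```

Transformed code:
def proc(m):
    tmp = set()
    for rate in r:
        tmp.add(r >= q)
    r += u[u]
    m *= m
    r = u // q
    u *= u
    if q >= u:
        u = q < m
        q = q[u] + (8 <= r)
    for tmp in q:
        q += q // r
        r = 15 + 17
    tmp += 17 < q
    tmp = tmp[q]
    if r <= q != 26:
        q = q[m]
    else:
        r = tmp * 8
    tmp *= m != u
    return q

9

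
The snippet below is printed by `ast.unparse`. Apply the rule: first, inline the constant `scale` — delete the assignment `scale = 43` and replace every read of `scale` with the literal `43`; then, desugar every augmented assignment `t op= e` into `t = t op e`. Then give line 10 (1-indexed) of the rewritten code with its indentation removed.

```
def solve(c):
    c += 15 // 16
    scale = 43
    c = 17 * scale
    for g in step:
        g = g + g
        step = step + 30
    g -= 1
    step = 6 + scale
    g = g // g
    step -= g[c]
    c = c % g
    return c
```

step = step - g[c]

Transformed code:
def solve(c):
    c = c + 15 // 16
    c = 17 * 43
    for g in step:
        g = g + g
        step = step + 30
    g = g - 1
    step = 6 + 43
    g = g // g
    step = step - g[c]
    c = c % g
    return c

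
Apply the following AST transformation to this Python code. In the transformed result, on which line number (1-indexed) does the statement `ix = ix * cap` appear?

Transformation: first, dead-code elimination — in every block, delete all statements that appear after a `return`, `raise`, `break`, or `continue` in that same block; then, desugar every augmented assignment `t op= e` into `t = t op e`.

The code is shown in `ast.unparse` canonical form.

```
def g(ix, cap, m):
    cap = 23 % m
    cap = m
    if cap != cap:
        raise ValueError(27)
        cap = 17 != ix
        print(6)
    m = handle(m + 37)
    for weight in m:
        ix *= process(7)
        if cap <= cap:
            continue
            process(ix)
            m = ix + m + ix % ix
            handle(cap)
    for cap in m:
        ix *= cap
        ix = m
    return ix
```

Transformed code:
def g(ix, cap, m):
    cap = 23 % m
    cap = m
    if cap != cap:
        raise ValueError(27)
    m = handle(m + 37)
    for weight in m:
        ix = ix * process(7)
        if cap <= cap:
            continue
    for cap in m:
        ix = ix * cap
        ix = m
    return ix

12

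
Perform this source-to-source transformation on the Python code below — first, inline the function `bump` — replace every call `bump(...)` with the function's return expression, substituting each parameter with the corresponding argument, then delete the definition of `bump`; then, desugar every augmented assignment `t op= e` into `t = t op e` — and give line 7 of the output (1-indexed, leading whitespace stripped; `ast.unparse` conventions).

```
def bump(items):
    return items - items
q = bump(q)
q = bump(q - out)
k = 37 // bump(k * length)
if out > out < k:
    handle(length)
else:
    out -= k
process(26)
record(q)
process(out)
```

Transformed code:
q = q - q
q = q - out - (q - out)
k = 37 // (k * length - k * length)
if out > out < k:
    handle(length)
else:
    out = out - k
process(26)
record(q)
process(out)

out = out - k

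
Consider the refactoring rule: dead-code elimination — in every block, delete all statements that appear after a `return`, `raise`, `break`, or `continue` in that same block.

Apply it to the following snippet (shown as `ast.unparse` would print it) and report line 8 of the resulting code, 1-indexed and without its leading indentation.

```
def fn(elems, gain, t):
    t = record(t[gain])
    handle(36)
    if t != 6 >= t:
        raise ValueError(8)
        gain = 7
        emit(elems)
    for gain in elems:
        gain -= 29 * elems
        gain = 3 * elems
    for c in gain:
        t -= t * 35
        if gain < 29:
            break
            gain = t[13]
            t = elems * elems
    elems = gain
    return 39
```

Transformed code:
def fn(elems, gain, t):
    t = record(t[gain])
    handle(36)
    if t != 6 >= t:
        raise ValueError(8)
    for gain in elems:
        gain -= 29 * elems
        gain = 3 * elems
    for c in gain:
        t -= t * 35
        if gain < 29:
            break
    elems = gain
    return 39

gain = 3 * elems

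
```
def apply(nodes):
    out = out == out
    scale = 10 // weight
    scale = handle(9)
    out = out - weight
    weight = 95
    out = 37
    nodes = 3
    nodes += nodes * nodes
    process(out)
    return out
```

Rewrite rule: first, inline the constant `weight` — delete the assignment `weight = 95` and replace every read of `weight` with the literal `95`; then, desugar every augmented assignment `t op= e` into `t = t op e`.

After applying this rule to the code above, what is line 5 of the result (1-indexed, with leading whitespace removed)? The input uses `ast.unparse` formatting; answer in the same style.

out = out - 95

Transformed code:
def apply(nodes):
    out = out == out
    scale = 10 // 95
    scale = handle(9)
    out = out - 95
    out = 37
    nodes = 3
    nodes = nodes + nodes * nodes
    process(out)
    return out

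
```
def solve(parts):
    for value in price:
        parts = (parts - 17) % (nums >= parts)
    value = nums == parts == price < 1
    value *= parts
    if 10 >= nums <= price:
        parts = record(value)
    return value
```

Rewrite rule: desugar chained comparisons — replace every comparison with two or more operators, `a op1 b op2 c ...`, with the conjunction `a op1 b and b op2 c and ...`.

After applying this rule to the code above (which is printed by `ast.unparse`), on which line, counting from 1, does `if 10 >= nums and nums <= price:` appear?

6

Transformed code:
def solve(parts):
    for value in price:
        parts = (parts - 17) % (nums >= parts)
    value = nums == parts and parts == price and (price < 1)
    value *= parts
    if 10 >= nums and nums <= price:
        parts = record(value)
    return value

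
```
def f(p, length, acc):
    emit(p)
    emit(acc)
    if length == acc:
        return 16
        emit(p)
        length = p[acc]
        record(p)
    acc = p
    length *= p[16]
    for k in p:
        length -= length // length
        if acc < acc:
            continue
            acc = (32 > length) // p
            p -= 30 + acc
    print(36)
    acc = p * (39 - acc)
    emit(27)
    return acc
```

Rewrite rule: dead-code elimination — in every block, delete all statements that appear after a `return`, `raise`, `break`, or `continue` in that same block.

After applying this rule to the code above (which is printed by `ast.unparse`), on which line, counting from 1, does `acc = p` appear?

Transformed code:
def f(p, length, acc):
    emit(p)
    emit(acc)
    if length == acc:
        return 16
    acc = p
    length *= p[16]
    for k in p:
        length -= length // length
        if acc < acc:
            continue
    print(36)
    acc = p * (39 - acc)
    emit(27)
    return acc

6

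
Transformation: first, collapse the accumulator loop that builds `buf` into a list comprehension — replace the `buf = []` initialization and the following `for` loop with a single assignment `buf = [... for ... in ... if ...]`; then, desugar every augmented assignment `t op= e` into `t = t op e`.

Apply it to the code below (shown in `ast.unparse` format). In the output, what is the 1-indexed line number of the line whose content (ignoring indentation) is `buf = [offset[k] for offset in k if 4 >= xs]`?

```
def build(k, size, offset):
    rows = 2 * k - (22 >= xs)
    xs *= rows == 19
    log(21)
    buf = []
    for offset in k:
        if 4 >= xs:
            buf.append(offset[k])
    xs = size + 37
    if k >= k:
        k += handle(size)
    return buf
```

5

Transformed code:
def build(k, size, offset):
    rows = 2 * k - (22 >= xs)
    xs = xs * (rows == 19)
    log(21)
    buf = [offset[k] for offset in k if 4 >= xs]
    xs = size + 37
    if k >= k:
        k = k + handle(size)
    return buf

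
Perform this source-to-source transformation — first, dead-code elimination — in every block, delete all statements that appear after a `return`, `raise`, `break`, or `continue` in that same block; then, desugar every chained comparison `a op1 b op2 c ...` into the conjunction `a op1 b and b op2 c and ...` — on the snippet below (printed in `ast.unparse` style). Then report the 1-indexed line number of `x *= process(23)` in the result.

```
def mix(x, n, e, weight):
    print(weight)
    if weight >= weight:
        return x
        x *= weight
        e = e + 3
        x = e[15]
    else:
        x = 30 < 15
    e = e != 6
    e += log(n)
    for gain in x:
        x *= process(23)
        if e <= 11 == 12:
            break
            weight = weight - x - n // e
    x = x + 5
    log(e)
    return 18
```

Transformed code:
def mix(x, n, e, weight):
    print(weight)
    if weight >= weight:
        return x
    else:
        x = 30 < 15
    e = e != 6
    e += log(n)
    for gain in x:
        x *= process(23)
        if e <= 11 and 11 == 12:
            break
    x = x + 5
    log(e)
    return 18

10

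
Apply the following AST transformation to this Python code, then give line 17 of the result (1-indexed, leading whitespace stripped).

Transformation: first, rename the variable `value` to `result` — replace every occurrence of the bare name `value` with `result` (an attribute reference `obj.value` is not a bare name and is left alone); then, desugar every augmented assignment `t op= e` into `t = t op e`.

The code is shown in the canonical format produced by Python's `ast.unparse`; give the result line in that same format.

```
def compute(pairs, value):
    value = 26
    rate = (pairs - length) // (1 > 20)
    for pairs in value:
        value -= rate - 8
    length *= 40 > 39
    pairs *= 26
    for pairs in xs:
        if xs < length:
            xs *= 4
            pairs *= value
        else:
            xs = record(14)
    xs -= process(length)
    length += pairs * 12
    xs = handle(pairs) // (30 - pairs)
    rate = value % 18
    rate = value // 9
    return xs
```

Transformed code:
def compute(pairs, result):
    result = 26
    rate = (pairs - length) // (1 > 20)
    for pairs in result:
        result = result - (rate - 8)
    length = length * (40 > 39)
    pairs = pairs * 26
    for pairs in xs:
        if xs < length:
            xs = xs * 4
            pairs = pairs * result
        else:
            xs = record(14)
    xs = xs - process(length)
    length = length + pairs * 12
    xs = handle(pairs) // (30 - pairs)
    rate = result % 18
    rate = result // 9
    return xs

rate = result % 18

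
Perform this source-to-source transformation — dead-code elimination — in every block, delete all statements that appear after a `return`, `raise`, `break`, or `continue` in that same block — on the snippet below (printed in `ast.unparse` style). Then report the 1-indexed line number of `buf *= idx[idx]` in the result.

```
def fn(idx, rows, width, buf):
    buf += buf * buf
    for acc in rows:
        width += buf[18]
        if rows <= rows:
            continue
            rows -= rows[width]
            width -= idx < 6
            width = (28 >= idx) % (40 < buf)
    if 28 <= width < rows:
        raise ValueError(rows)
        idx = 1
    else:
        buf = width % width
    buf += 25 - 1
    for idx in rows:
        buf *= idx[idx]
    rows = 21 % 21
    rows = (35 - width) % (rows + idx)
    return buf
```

13

Transformed code:
def fn(idx, rows, width, buf):
    buf += buf * buf
    for acc in rows:
        width += buf[18]
        if rows <= rows:
            continue
    if 28 <= width < rows:
        raise ValueError(rows)
    else:
        buf = width % width
    buf += 25 - 1
    for idx in rows:
        buf *= idx[idx]
    rows = 21 % 21
    rows = (35 - width) % (rows + idx)
    return buf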